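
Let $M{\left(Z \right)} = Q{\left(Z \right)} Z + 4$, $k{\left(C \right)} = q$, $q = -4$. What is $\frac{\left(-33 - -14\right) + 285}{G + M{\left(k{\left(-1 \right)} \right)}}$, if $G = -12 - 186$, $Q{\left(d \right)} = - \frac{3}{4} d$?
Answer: $- \frac{133}{103} \approx -1.2913$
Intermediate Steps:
$Q{\left(d \right)} = - \frac{3 d}{4}$ ($Q{\left(d \right)} = \left(-3\right) \frac{1}{4} d = - \frac{3 d}{4}$)
$k{\left(C \right)} = -4$
$G = -198$ ($G = -12 - 186 = -198$)
$M{\left(Z \right)} = 4 - \frac{3 Z^{2}}{4}$ ($M{\left(Z \right)} = - \frac{3 Z}{4} Z + 4 = - \frac{3 Z^{2}}{4} + 4 = 4 - \frac{3 Z^{2}}{4}$)
$\frac{\left(-33 - -14\right) + 285}{G + M{\left(k{\left(-1 \right)} \right)}} = \frac{\left(-33 - -14\right) + 285}{-198 + \left(4 - \frac{3 \left(-4\right)^{2}}{4}\right)} = \frac{\left(-33 + 14\right) + 285}{-198 + \left(4 - 12\right)} = \frac{-19 + 285}{-198 + \left(4 - 12\right)} = \frac{266}{-198 - 8} = \frac{266}{-206} = 266 \left(- \frac{1}{206}\right) = - \frac{133}{103}$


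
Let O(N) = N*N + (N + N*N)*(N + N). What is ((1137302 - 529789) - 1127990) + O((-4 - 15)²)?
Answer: 93962248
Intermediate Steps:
O(N) = N² + 2*N*(N + N²) (O(N) = N² + (N + N²)*(2*N) = N² + 2*N*(N + N²))
((1137302 - 529789) - 1127990) + O((-4 - 15)²) = ((1137302 - 529789) - 1127990) + ((-4 - 15)²)²*(3 + 2*(-4 - 15)²) = (607513 - 1127990) + ((-19)²)²*(3 + 2*(-19)²) = -520477 + 361²*(3 + 2*361) = -520477 + 130321*(3 + 722) = -520477 + 130321*725 = -520477 + 94482725 = 93962248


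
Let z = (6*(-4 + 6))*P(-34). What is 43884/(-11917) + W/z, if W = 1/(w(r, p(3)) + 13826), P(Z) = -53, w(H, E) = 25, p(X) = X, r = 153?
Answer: -386584524541/104979665412 ≈ -3.6825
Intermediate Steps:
W = 1/13851 (W = 1/(25 + 13826) = 1/13851 ≈ 7.2197e-5)
z = -636 (z = (6*(-4 + 6))*(-53) = (6*2)*(-53) = 12*(-53) = -636)
43884/(-11917) + W/z = 43884/(-11917) + (1/13851)/(-636) = 43884*(-1/11917) + (1/13851)*(-1/636) = -43884/11917 - 1/8809236 = -386584524541/104979665412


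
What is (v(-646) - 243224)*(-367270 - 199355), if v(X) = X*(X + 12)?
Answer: -94252402500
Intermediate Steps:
v(X) = X*(12 + X)
(v(-646) - 243224)*(-367270 - 199355) = (-646*(12 - 646) - 243224)*(-367270 - 199355) = (-646*(-634) - 243224)*(-566625) = (409564 - 243224)*(-566625) = 166340*(-566625) = -94252402500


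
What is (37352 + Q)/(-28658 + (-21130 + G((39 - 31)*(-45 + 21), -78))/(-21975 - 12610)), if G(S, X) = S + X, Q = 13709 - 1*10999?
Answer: -138554427/99111553 ≈ -1.3980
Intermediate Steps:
Q = 2710 (Q = 13709 - 10999 = 2710)
(37352 + Q)/(-28658 + (-21130 + G((39 - 31)*(-45 + 21), -78))/(-21975 - 12610)) = (37352 + 2710)/(-28658 + (-21130 + ((39 - 31)*(-45 + 21) - 78))/(-21975 - 12610)) = 40062/(-28658 + (-21130 + (8*(-24) - 78))/(-34585)) = 40062/(-28658 + (-21130 + (-192 - 78))*(-1/34585)) = 40062/(-28658 + (-21130 - 270)*(-1/34585)) = 40062/(-28658 - 21400*(-1/34585)) = 40062/(-28658 + 4280/6917) = 40062/(-198223106/6917) = 40062*(-6917/198223106) = -138554427/99111553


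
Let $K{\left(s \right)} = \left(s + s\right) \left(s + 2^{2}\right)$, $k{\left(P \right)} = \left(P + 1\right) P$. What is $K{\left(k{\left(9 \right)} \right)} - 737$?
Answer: $16183$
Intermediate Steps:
$k{\left(P \right)} = P \left(1 + P\right)$ ($k{\left(P \right)} = \left(1 + P\right) P = P \left(1 + P\right)$)
$K{\left(s \right)} = 2 s \left(4 + s\right)$ ($K{\left(s \right)} = 2 s \left(s + 4\right) = 2 s \left(4 + s\right)$)
$K{\left(k{\left(9 \right)} \right)} - 737 = 2 \cdot 9 \left(1 + 9\right) \left(4 + 9 \left(1 + 9\right)\right) - 737 = 2 \cdot 9 \cdot 10 \left(4 + 9 \cdot 10\right) - 737 = 2 \cdot 90 \left(4 + 90\right) - 737 = 2 \cdot 90 \cdot 94 - 737 = 16920 - 737 = 16183$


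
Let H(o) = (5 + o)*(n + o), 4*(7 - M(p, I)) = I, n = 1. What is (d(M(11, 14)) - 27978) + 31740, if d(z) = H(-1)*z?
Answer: 3762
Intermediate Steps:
M(p, I) = 7 - I/4
H(o) = (1 + o)*(5 + o) (H(o) = (5 + o)*(1 + o) = (1 + o)*(5 + o))
d(z) = 0 (d(z) = (5 + (-1)² + 6*(-1))*z = (5 + 1 - 6)*z = 0*z = 0)
(d(M(11, 14)) - 27978) + 31740 = (0 - 27978) + 31740 = -27978 + 31740 = 3762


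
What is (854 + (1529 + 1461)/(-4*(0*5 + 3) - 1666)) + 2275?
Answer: 2623736/839 ≈ 3127.2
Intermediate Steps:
(854 + (1529 + 1461)/(-4*(0*5 + 3) - 1666)) + 2275 = (854 + 2990/(-4*(0 + 3) - 1666)) + 2275 = (854 + 2990/(-4*3 - 1666)) + 2275 = (854 + 2990/(-12 - 1666)) + 2275 = (854 + 2990/(-1678)) + 2275 = (854 + 2990*(-1/1678)) + 2275 = (854 - 1495/839) + 2275 = 715011/839 + 2275 = 2623736/839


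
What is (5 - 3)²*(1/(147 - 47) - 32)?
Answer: -3199/25 ≈ -127.96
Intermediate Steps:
(5 - 3)²*(1/(147 - 47) - 32) = 2²*(1/100 - 32) = 4*(1/100 - 32) = 4*(-3199/100) = -3199/25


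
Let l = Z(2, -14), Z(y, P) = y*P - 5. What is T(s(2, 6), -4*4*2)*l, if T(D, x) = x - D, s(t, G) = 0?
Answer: 1056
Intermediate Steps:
Z(y, P) = -5 + P*y (Z(y, P) = P*y - 5 = -5 + P*y)
l = -33 (l = -5 - 14*2 = -5 - 28 = -33)
T(s(2, 6), -4*4*2)*l = (-4*4*2 - 1*0)*(-33) = (-16*2 + 0)*(-33) = (-32 + 0)*(-33) = -32*(-33) = 1056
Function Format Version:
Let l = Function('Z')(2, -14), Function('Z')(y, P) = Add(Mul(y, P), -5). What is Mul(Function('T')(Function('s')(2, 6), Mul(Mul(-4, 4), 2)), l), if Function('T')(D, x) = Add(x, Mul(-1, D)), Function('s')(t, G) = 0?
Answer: 1056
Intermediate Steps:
Function('Z')(y, P) = Add(-5, Mul(P, y)) (Function('Z')(y, P) = Add(Mul(P, y), -5) = Add(-5, Mul(P, y)))
l = -33 (l = Add(-5, Mul(-14, 2)) = Add(-5, -28) = -33)
Mul(Function('T')(Function('s')(2, 6), Mul(Mul(-4, 4), 2)), l) = Mul(Add(Mul(Mul(-4, 4), 2), Mul(-1, 0)), -33) = Mul(Add(Mul(-16, 2), 0), -33) = Mul(Add(-32, 0), -33) = Mul(-32, -33) = 1056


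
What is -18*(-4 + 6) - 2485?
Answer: -2521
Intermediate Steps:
-18*(-4 + 6) - 2485 = -18*2 - 2485 = -36 - 2485 = -2521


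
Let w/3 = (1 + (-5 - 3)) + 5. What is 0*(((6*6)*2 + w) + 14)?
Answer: 0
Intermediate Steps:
w = -6 (w = 3*((1 + (-5 - 3)) + 5) = 3*((1 - 8) + 5) = 3*(-7 + 5) = 3*(-2) = -6)
0*(((6*6)*2 + w) + 14) = 0*(((6*6)*2 - 6) + 14) = 0*((36*2 - 6) + 14) = 0*((72 - 6) + 14) = 0*(66 + 14) = 0*80 = 0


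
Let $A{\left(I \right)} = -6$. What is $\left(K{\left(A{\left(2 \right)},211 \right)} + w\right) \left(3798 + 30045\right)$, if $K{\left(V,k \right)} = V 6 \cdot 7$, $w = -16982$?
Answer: $-583250262$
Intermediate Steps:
$K{\left(V,k \right)} = 42 V$ ($K{\left(V,k \right)} = 6 V 7 = 42 V$)
$\left(K{\left(A{\left(2 \right)},211 \right)} + w\right) \left(3798 + 30045\right) = \left(42 \left(-6\right) - 16982\right) \left(3798 + 30045\right) = \left(-252 - 16982\right) 33843 = \left(-17234\right) 33843 = -583250262$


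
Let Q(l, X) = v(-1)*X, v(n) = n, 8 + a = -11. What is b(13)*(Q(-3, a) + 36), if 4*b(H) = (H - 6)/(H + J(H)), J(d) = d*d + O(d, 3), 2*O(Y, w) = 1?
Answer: 77/146 ≈ 0.52740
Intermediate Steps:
a = -19 (a = -8 - 11 = -19)
O(Y, w) = 1/2 (O(Y, w) = (1/2)*1 = 1/2)
J(d) = 1/2 + d**2 (J(d) = d*d + 1/2 = d**2 + 1/2 = 1/2 + d**2)
Q(l, X) = -X
b(H) = (-6 + H)/(4*(1/2 + H + H**2)) (b(H) = ((H - 6)/(H + (1/2 + H**2)))/4 = ((-6 + H)/(1/2 + H + H**2))/4 = (-6 + H)/(4*(1/2 + H + H**2)))
b(13)*(Q(-3, a) + 36) = ((-6 + 13)/(2*(1 + 2*13 + 2*13**2)))*(-1*(-19) + 36) = ((1/2)*7/(1 + 26 + 2*169))*(19 + 36) = ((1/2)*7/(1 + 26 + 338))*55 = ((1/2)*7/365)*55 = ((1/2)*(1/365)*7)*55 = (7/730)*55 = 77/146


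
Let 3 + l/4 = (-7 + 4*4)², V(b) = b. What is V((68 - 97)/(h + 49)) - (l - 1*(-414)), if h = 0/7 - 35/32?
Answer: -1113886/1533 ≈ -726.61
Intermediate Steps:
h = -35/32 (h = 0*(⅐) - 35*1/32 = 0 - 35/32 = -35/32 ≈ -1.0938)
l = 312 (l = -12 + 4*(-7 + 4*4)² = -12 + 4*(-7 + 16)² = -12 + 4*9² = -12 + 4*81 = -12 + 324 = 312)
V((68 - 97)/(h + 49)) - (l - 1*(-414)) = (68 - 97)/(-35/32 + 49) - (312 - 1*(-414)) = -29/1533/32 - (312 + 414) = -29*32/1533 - 1*726 = -928/1533 - 726 = -1113886/1533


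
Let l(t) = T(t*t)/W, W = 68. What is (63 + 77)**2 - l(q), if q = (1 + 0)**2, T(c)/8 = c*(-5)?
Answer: 333210/17 ≈ 19601.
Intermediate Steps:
T(c) = -40*c (T(c) = 8*(c*(-5)) = 8*(-5*c) = -40*c)
q = 1 (q = 1**2 = 1)
l(t) = -10*t**2/17 (l(t) = -40*t*t/68 = -40*t**2*(1/68) = -10*t**2/17)
(63 + 77)**2 - l(q) = (63 + 77)**2 - (-10)*1**2/17 = 140**2 - (-10)/17 = 19600 - 1*(-10/17) = 19600 + 10/17 = 333210/17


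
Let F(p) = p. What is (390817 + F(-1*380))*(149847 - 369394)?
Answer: -85719272039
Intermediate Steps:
(390817 + F(-1*380))*(149847 - 369394) = (390817 - 1*380)*(149847 - 369394) = (390817 - 380)*(-219547) = 390437*(-219547) = -85719272039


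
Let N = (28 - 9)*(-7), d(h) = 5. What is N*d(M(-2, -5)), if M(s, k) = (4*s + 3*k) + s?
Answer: -665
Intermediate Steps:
M(s, k) = 3*k + 5*s (M(s, k) = (3*k + 4*s) + s = 3*k + 5*s)
N = -133 (N = 19*(-7) = -133)
N*d(M(-2, -5)) = -133*5 = -665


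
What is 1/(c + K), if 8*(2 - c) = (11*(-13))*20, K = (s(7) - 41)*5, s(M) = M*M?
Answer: 2/799 ≈ 0.0025031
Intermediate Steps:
s(M) = M²
K = 40 (K = (7² - 41)*5 = (49 - 41)*5 = 8*5 = 40)
c = 719/2 (c = 2 - 11*(-13)*20/8 = 2 - (-143)*20/8 = 2 - ⅛*(-2860) = 2 + 715/2 = 719/2 ≈ 359.50)
1/(c + K) = 1/(719/2 + 40) = 1/(799/2) = 2/799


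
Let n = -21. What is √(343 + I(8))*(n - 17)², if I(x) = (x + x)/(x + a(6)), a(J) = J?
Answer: 1444*√16863/7 ≈ 26788.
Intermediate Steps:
I(x) = 2*x/(6 + x) (I(x) = (x + x)/(x + 6) = (2*x)/(6 + x) = 2*x/(6 + x))
√(343 + I(8))*(n - 17)² = √(343 + 2*8/(6 + 8))*(-21 - 17)² = √(343 + 2*8/14)*(-38)² = √(343 + 2*8*(1/14))*1444 = √(343 + 8/7)*1444 = √(2409/7)*1444 = (√16863/7)*1444 = 1444*√16863/7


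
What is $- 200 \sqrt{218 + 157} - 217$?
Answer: $-217 - 1000 \sqrt{15} \approx -4090.0$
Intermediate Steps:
$- 200 \sqrt{218 + 157} - 217 = - 200 \sqrt{375} - 217 = - 200 \cdot 5 \sqrt{15} - 217 = - 1000 \sqrt{15} - 217 = -217 - 1000 \sqrt{15}$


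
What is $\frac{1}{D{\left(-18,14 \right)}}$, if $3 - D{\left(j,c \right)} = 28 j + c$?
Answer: $\frac{1}{493} \approx 0.0020284$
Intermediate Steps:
$D{\left(j,c \right)} = 3 - c - 28 j$ ($D{\left(j,c \right)} = 3 - \left(28 j + c\right) = 3 - \left(c + 28 j\right) = 3 - c - 28 j$)
$\frac{1}{D{\left(-18,14 \right)}} = \frac{1}{3 - 14 - -504} = \frac{1}{3 - 14 + 504} = \frac{1}{493}$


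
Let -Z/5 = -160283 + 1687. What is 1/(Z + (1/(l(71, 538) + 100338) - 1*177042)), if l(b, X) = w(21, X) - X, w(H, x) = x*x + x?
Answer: 389782/240081545517 ≈ 1.6235e-6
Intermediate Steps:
w(H, x) = x + x**2 (w(H, x) = x**2 + x = x + x**2)
l(b, X) = -X + X*(1 + X) (l(b, X) = X*(1 + X) - X = -X + X*(1 + X))
Z = 792980 (Z = -5*(-160283 + 1687) = -5*(-158596) = 792980)
1/(Z + (1/(l(71, 538) + 100338) - 1*177042)) = 1/(792980 + (1/(538**2 + 100338) - 1*177042)) = 1/(792980 + (1/(289444 + 100338) - 177042)) = 1/(792980 + (1/389782 - 177042)) = 1/(792980 - 69007784843/389782) = 1/(240081545517/389782) = 389782/240081545517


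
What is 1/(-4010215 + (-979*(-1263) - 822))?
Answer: -1/2774560 ≈ -3.6042e-7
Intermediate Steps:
1/(-4010215 + (-979*(-1263) - 822)) = 1/(-4010215 + (1236477 - 822)) = 1/(-4010215 + 1235655) = 1/(-2774560) = -1/2774560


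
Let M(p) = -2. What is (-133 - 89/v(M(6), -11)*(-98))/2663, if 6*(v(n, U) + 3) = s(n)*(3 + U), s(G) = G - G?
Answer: -9121/7989 ≈ -1.1417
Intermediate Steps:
s(G) = 0
v(n, U) = -3 (v(n, U) = -3 + (0*(3 + U))/6 = -3 + (1/6)*0 = -3 + 0 = -3)
(-133 - 89/v(M(6), -11)*(-98))/2663 = (-133 - 89/(-3)*(-98))/2663 = (-133 - 89*(-1/3)*(-98))*(1/2663) = (-133 + (89/3)*(-98))*(1/2663) = (-133 - 8722/3)*(1/2663) = -9121/3*1/2663 = -9121/7989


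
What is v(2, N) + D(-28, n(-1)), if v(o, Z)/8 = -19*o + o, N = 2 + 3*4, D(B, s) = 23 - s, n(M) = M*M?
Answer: -266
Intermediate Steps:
n(M) = M²
N = 14 (N = 2 + 12 = 14)
v(o, Z) = -144*o (v(o, Z) = 8*(-19*o + o) = 8*(-18*o) = -144*o)
v(2, N) + D(-28, n(-1)) = -144*2 + (23 - 1*(-1)²) = -288 + (23 - 1*1) = -288 + (23 - 1) = -288 + 22 = -266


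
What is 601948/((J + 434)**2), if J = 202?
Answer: 150487/101124 ≈ 1.4881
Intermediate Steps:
601948/((J + 434)**2) = 601948/((202 + 434)**2) = 601948/(636**2) = 601948/404496 = 601948*(1/404496) = 150487/101124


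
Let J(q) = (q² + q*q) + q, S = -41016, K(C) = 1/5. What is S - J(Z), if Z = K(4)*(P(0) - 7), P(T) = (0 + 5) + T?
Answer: -1025398/25 ≈ -41016.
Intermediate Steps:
K(C) = ⅕
P(T) = 5 + T
Z = -⅖ (Z = ((5 + 0) - 7)/5 = (5 - 7)/5 = (⅕)*(-2) = -⅖ ≈ -0.40000)
J(q) = q + 2*q² (J(q) = (q² + q²) + q = 2*q² + q = q + 2*q²)
S - J(Z) = -41016 - (-2)*(1 + 2*(-⅖))/5 = -41016 - (-2)*(1 - ⅘)/5 = -41016 - (-2)/(5*5) = -41016 - 1*(-2/25) = -41016 + 2/25 = -1025398/25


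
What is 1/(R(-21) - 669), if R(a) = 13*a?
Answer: -1/942 ≈ -0.0010616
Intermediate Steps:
1/(R(-21) - 669) = 1/(13*(-21) - 669) = 1/(-273 - 669) = 1/(-942) = -1/942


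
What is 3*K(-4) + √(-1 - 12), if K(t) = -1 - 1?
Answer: -6 + I*√13 ≈ -6.0 + 3.6056*I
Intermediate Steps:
K(t) = -2
3*K(-4) + √(-1 - 12) = 3*(-2) + √(-1 - 12) = -6 + √(-13) = -6 + I*√13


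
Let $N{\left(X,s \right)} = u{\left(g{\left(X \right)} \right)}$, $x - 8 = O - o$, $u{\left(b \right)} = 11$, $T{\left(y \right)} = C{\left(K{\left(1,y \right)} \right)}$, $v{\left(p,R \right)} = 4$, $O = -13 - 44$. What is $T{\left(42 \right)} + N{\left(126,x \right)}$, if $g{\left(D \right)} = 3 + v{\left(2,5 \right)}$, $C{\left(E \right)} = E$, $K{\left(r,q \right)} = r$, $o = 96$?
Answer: $12$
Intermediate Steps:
$O = -57$
$g{\left(D \right)} = 7$ ($g{\left(D \right)} = 3 + 4 = 7$)
$T{\left(y \right)} = 1$
$x = -145$ ($x = 8 - 153 = -145$)
$N{\left(X,s \right)} = 11$
$T{\left(42 \right)} + N{\left(126,x \right)} = 1 + 11 = 12$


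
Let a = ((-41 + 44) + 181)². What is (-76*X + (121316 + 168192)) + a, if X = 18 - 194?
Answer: 336740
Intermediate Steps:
X = -176
a = 33856 (a = (3 + 181)² = 184² = 33856)
(-76*X + (121316 + 168192)) + a = (-76*(-176) + (121316 + 168192)) + 33856 = (13376 + 289508) + 33856 = 302884 + 33856 = 336740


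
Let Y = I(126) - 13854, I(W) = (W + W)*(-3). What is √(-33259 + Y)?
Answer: I*√47869 ≈ 218.79*I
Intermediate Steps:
I(W) = -6*W (I(W) = (2*W)*(-3) = -6*W)
Y = -14610 (Y = -6*126 - 13854 = -756 - 13854 = -14610)
√(-33259 + Y) = √(-33259 - 14610) = √(-47869) = I*√47869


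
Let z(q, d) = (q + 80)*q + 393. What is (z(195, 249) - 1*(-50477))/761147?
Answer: 104495/761147 ≈ 0.13729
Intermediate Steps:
z(q, d) = 393 + q*(80 + q) (z(q, d) = (80 + q)*q + 393 = q*(80 + q) + 393 = 393 + q*(80 + q))
(z(195, 249) - 1*(-50477))/761147 = ((393 + 195**2 + 80*195) - 1*(-50477))/761147 = ((393 + 38025 + 15600) + 50477)*(1/761147) = (54018 + 50477)*(1/761147) = 104495*(1/761147) = 104495/761147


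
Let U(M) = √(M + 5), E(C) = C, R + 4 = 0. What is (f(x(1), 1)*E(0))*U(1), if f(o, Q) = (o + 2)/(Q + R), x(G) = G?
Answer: 0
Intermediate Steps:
R = -4 (R = -4 + 0 = -4)
f(o, Q) = (2 + o)/(-4 + Q) (f(o, Q) = (o + 2)/(Q - 4) = (2 + o)/(-4 + Q))
U(M) = √(5 + M)
(f(x(1), 1)*E(0))*U(1) = (((2 + 1)/(-4 + 1))*0)*√(5 + 1) = ((3/(-3))*0)*√6 = (-⅓*3*0)*√6 = (-1*0)*√6 = 0*√6 = 0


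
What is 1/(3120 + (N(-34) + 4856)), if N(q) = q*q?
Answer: 1/9132 ≈ 0.00010951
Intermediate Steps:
N(q) = q²
1/(3120 + (N(-34) + 4856)) = 1/(3120 + ((-34)² + 4856)) = 1/(3120 + (1156 + 4856)) = 1/(3120 + 6012) = 1/9132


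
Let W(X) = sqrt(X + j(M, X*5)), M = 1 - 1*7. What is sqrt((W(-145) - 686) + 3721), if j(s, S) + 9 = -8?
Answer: sqrt(3035 + 9*I*sqrt(2)) ≈ 55.091 + 0.1155*I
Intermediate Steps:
M = -6 (M = 1 - 7 = -6)
j(s, S) = -17 (j(s, S) = -9 - 8 = -17)
W(X) = sqrt(-17 + X) (W(X) = sqrt(X - 17) = sqrt(-17 + X))
sqrt((W(-145) - 686) + 3721) = sqrt((sqrt(-17 - 145) - 686) + 3721) = sqrt((sqrt(-162) - 686) + 3721) = sqrt((9*I*sqrt(2) - 686) + 3721) = sqrt((-686 + 9*I*sqrt(2)) + 3721) = sqrt(3035 + 9*I*sqrt(2))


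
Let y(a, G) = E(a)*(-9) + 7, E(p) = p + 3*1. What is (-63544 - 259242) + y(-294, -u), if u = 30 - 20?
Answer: -320160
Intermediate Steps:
E(p) = 3 + p (E(p) = p + 3 = 3 + p)
u = 10
y(a, G) = -20 - 9*a (y(a, G) = (3 + a)*(-9) + 7 = (-27 - 9*a) + 7 = -20 - 9*a)
(-63544 - 259242) + y(-294, -u) = (-63544 - 259242) + (-20 - 9*(-294)) = -322786 + (-20 + 2646) = -322786 + 2626 = -320160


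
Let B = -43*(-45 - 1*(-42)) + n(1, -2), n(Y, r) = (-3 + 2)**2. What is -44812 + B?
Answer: -44682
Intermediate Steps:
n(Y, r) = 1 (n(Y, r) = (-1)**2 = 1)
B = 130 (B = -43*(-45 - 1*(-42)) + 1 = -43*(-45 + 42) + 1 = -43*(-3) + 1 = 129 + 1 = 130)
-44812 + B = -44812 + 130 = -44682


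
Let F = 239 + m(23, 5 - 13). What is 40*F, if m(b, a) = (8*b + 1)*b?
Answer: 179760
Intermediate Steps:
m(b, a) = b*(1 + 8*b) (m(b, a) = (1 + 8*b)*b = b*(1 + 8*b))
F = 4494 (F = 239 + 23*(1 + 8*23) = 239 + 23*(1 + 184) = 239 + 23*185 = 239 + 4255 = 4494)
40*F = 40*4494 = 179760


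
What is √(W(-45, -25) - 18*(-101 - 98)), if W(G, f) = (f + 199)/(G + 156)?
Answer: 4*√306619/37 ≈ 59.863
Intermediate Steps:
W(G, f) = (199 + f)/(156 + G)
√(W(-45, -25) - 18*(-101 - 98)) = √((199 - 25)/(156 - 45) - 18*(-101 - 98)) = √(174/111 - 18*(-199)) = √((1/111)*174 + 3582) = √(58/37 + 3582) = √(132592/37) = 4*√306619/37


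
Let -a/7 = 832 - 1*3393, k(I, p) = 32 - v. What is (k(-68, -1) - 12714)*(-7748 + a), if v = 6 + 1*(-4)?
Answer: -129110436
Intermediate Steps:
v = 2 (v = 6 - 4 = 2)
k(I, p) = 30 (k(I, p) = 32 - 1*2 = 32 - 2 = 30)
a = 17927 (a = -7*(832 - 1*3393) = -7*(832 - 3393) = -7*(-2561) = 17927)
(k(-68, -1) - 12714)*(-7748 + a) = (30 - 12714)*(-7748 + 17927) = -12684*10179 = -129110436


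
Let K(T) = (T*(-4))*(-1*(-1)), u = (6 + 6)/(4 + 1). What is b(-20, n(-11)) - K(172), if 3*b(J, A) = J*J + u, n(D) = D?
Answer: 12332/15 ≈ 822.13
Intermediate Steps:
u = 12/5 ≈ 2.4000
b(J, A) = 4/5 + J**2/3 (b(J, A) = (J*J + 12/5)/3 = (J**2 + 12/5)/3 = (12/5 + J**2)/3 = 4/5 + J**2/3)
K(T) = -4*T (K(T) = -4*T*1 = -4*T)
b(-20, n(-11)) - K(172) = (4/5 + (1/3)*(-20)**2) - (-4)*172 = (4/5 + (1/3)*400) - 1*(-688) = (4/5 + 400/3) + 688 = 2012/15 + 688 = 12332/15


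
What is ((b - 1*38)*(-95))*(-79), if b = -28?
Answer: -495330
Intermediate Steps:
((b - 1*38)*(-95))*(-79) = ((-28 - 1*38)*(-95))*(-79) = ((-28 - 38)*(-95))*(-79) = -66*(-95)*(-79) = 6270*(-79) = -495330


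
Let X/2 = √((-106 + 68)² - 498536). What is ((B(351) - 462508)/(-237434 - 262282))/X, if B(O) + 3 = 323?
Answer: -115547*I*√124273/62101206468 ≈ -0.00065591*I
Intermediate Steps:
B(O) = 320 (B(O) = -3 + 323 = 320)
X = 4*I*√124273 (X = 2*√((-106 + 68)² - 498536) = 2*√((-38)² - 498536) = 2*√(1444 - 498536) = 2*√(-497092) = 2*(2*I*√124273) = 4*I*√124273 ≈ 1410.1*I)
((B(351) - 462508)/(-237434 - 262282))/X = ((320 - 462508)/(-237434 - 262282))/((4*I*√124273)) = (-462188/(-499716))*(-I*√124273/497092) = (-462188*(-1/499716))*(-I*√124273/497092) = 115547*(-I*√124273/497092)/124929 = -115547*I*√124273/62101206468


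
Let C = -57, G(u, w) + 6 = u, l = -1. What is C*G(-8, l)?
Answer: 798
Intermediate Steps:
G(u, w) = -6 + u
C*G(-8, l) = -57*(-6 - 8) = -57*(-14) = 798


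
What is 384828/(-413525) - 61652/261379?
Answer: -126080601112/108086750975 ≈ -1.1665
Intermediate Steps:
384828/(-413525) - 61652/261379 = 384828*(-1/413525) - 61652*1/261379 = -384828/413525 - 61652/261379 = -126080601112/108086750975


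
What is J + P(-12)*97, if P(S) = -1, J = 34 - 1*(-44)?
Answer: -19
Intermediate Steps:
J = 78 (J = 34 + 44 = 78)
J + P(-12)*97 = 78 - 1*97 = 78 - 97 = -19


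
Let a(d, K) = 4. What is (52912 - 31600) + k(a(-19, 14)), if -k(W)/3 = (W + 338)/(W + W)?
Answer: 84735/4 ≈ 21184.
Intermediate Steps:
k(W) = -3*(338 + W)/(2*W) (k(W) = -3*(W + 338)/(W + W) = -3*(338 + W)/(2*W))
(52912 - 31600) + k(a(-19, 14)) = (52912 - 31600) + (-3/2 - 507/4) = 21312 + (-3/2 - 507*1/4) = 21312 + (-3/2 - 507/4) = 21312 - 513/4 = 84735/4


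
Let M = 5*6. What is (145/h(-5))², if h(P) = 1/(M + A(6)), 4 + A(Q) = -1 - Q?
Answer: 7590025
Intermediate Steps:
A(Q) = -5 - Q (A(Q) = -4 + (-1 - Q) = -5 - Q)
M = 30
h(P) = 1/19 (h(P) = 1/(30 + (-5 - 1*6)) = 1/(30 + (-5 - 6)) = 1/(30 - 11) = 1/19)
(145/h(-5))² = (145/(1/19))² = (145*19)² = 2755² = 7590025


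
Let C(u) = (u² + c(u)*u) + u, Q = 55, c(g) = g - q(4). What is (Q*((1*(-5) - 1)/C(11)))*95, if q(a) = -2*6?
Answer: -570/7 ≈ -81.429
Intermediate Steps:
q(a) = -12
c(g) = 12 + g (c(g) = g - 1*(-12) = g + 12 = 12 + g)
C(u) = u + u² + u*(12 + u) (C(u) = (u² + (12 + u)*u) + u = (u² + u*(12 + u)) + u = u + u² + u*(12 + u))
(Q*((1*(-5) - 1)/C(11)))*95 = (55*((1*(-5) - 1)/((11*(13 + 2*11)))))*95 = (55*((-5 - 1)/((11*(13 + 22)))))*95 = (55*(-6/(11*35)))*95 = (55*(-6/385))*95 = -6/7*95 = -570/7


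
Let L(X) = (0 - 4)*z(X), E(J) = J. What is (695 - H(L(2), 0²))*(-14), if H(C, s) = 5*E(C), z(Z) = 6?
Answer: -11410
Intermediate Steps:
L(X) = -24 (L(X) = (0 - 4)*6 = -4*6 = -24)
H(C, s) = 5*C
(695 - H(L(2), 0²))*(-14) = (695 - 5*(-24))*(-14) = (695 - 1*(-120))*(-14) = (695 + 120)*(-14) = 815*(-14) = -11410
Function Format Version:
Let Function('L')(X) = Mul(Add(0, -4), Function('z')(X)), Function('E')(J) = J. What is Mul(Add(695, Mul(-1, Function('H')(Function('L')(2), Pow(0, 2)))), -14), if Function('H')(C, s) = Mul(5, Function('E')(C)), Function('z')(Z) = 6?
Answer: -11410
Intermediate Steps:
Function('L')(X) = -24 (Function('L')(X) = Mul(Add(0, -4), 6) = Mul(-4, 6) = -24)
Function('H')(C, s) = Mul(5, C)
Mul(Add(695, Mul(-1, Function('H')(Function('L')(2), Pow(0, 2)))), -14) = Mul(Add(695, Mul(-1, Mul(5, -24))), -14) = Mul(Add(695, Mul(-1, -120)), -14) = Mul(Add(695, 120), -14) = Mul(815, -14) = -11410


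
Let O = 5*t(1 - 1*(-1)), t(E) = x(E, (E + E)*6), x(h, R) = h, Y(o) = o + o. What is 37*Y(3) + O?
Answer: 232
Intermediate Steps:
Y(o) = 2*o
t(E) = E
O = 10 (O = 5*(1 - 1*(-1)) = 5*(1 + 1) = 5*2 = 10)
37*Y(3) + O = 37*(2*3) + 10 = 37*6 + 10 = 222 + 10 = 232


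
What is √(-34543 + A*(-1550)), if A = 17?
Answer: I*√60893 ≈ 246.77*I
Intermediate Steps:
√(-34543 + A*(-1550)) = √(-34543 + 17*(-1550)) = √(-34543 - 26350) = √(-60893) = I*√60893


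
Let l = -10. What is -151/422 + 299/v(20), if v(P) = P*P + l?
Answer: 1294/3165 ≈ 0.40885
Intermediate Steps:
v(P) = -10 + P² (v(P) = P*P - 10 = P² - 10 = -10 + P²)
-151/422 + 299/v(20) = -151/422 + 299/(-10 + 20²) = -151*1/422 + 299/(-10 + 400) = -151/422 + 299/390 = -151/422 + 299*(1/390) = -151/422 + 23/30 = 1294/3165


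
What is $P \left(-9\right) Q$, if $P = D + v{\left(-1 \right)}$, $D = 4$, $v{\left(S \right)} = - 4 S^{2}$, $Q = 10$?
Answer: $0$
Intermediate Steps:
$P = 0$ ($P = 4 - 4 \left(-1\right)^{2} = 4 - 4 = 0$)
$P \left(-9\right) Q = 0 \left(-9\right) 10 = 0 \cdot 10 = 0$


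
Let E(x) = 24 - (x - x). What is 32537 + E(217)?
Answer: 32561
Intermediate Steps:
E(x) = 24 (E(x) = 24 - 1*0 = 24 + 0 = 24)
32537 + E(217) = 32537 + 24 = 32561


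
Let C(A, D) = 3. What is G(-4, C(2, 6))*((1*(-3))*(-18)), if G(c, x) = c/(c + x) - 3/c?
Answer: 513/2 ≈ 256.50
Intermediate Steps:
G(c, x) = -3/c + c/(c + x)
G(-4, C(2, 6))*((1*(-3))*(-18)) = (((-4)**2 - 3*(-4) - 3*3)/((-4)*(-4 + 3)))*((1*(-3))*(-18)) = (-1/4*(16 + 12 - 9)/(-1))*(-3*(-18)) = -1/4*(-1)*19*54 = (19/4)*54 = 513/2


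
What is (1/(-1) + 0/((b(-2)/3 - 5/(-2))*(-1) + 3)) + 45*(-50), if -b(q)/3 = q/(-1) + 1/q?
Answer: -2251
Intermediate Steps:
b(q) = -3/q + 3*q (b(q) = -3*(q/(-1) + 1/q) = -3*(q*(-1) + 1/q) = -3*(-q + 1/q) = -3*(1/q - q) = -3/q + 3*q)
(1/(-1) + 0/((b(-2)/3 - 5/(-2))*(-1) + 3)) + 45*(-50) = (1/(-1) + 0/(((-3/(-2) + 3*(-2))/3 - 5/(-2))*(-1) + 3)) + 45*(-50) = (1*(-1) + 0/(((-3*(-½) - 6)*(⅓) - 5*(-½))*(-1) + 3)) - 2250 = (-1 + 0/(((3/2 - 6)*(⅓) + 5/2)*(-1) + 3)) - 2250 = (-1 + 0/((-9/2*⅓ + 5/2)*(-1) + 3)) - 2250 = (-1 + 0/((-3/2 + 5/2)*(-1) + 3)) - 2250 = (-1 + 0/(1*(-1) + 3)) - 2250 = (-1 + 0/(-1 + 3)) - 2250 = (-1 + 0/2) - 2250 = (-1 + 0*(½)) - 2250 = (-1 + 0) - 2250 = -1 - 2250 = -2251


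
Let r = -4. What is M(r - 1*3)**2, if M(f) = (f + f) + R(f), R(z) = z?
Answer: 441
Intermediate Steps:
M(f) = 3*f (M(f) = (f + f) + f = 2*f + f = 3*f)
M(r - 1*3)**2 = (3*(-4 - 1*3))**2 = (3*(-4 - 3))**2 = (3*(-7))**2 = (-21)**2 = 441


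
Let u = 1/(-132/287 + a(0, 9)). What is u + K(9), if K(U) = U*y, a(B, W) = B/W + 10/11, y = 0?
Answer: 3157/1418 ≈ 2.2264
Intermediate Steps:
a(B, W) = 10/11 + B/W (a(B, W) = B/W + 10*(1/11) = B/W + 10/11 = 10/11 + B/W)
K(U) = 0 (K(U) = U*0 = 0)
u = 3157/1418 (u = 1/(-132/287 + (10/11 + 0/9)) = 1/(-132*1/287 + (10/11 + 0*(⅑))) = 1/(-132/287 + (10/11 + 0)) = 1/(-132/287 + 10/11) = 1/(1418/3157) = 3157/1418 ≈ 2.2264)
u + K(9) = 3157/1418 + 0 = 3157/1418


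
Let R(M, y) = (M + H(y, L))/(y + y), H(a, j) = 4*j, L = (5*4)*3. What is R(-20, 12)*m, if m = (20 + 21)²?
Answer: 92455/6 ≈ 15409.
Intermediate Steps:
L = 60 (L = 20*3 = 60)
R(M, y) = (240 + M)/(2*y) (R(M, y) = (M + 4*60)/(y + y) = (M + 240)/((2*y)) = (240 + M)*(1/(2*y)) = (240 + M)/(2*y))
m = 1681 (m = 41² = 1681)
R(-20, 12)*m = ((½)*(240 - 20)/12)*1681 = ((½)*(1/12)*220)*1681 = (55/6)*1681 = 92455/6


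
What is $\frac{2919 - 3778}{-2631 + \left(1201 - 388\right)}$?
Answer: $\frac{859}{1818} \approx 0.4725$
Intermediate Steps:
$\frac{2919 - 3778}{-2631 + \left(1201 - 388\right)} = - \frac{859}{-2631 + 813} = - \frac{859}{-1818} = \left(-859\right) \left(- \frac{1}{1818}\right) = \frac{859}{1818}$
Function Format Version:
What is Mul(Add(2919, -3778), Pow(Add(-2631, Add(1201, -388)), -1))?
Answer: Rational(859, 1818) ≈ 0.47250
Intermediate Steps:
Mul(Add(2919, -3778), Pow(Add(-2631, Add(1201, -388)), -1)) = Mul(-859, Pow(Add(-2631, 813), -1)) = Mul(-859, Pow(-1818, -1)) = Mul(-859, Rational(-1, 1818)) = Rational(859, 1818)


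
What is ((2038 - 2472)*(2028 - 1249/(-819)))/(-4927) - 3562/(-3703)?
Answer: 383666834024/2134627677 ≈ 179.73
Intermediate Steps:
((2038 - 2472)*(2028 - 1249/(-819)))/(-4927) - 3562/(-3703) = -434*(2028 - 1249*(-1/819))*(-1/4927) - 3562*(-1/3703) = -434*(2028 + 1249/819)*(-1/4927) + 3562/3703 = -434*1662181/819*(-1/4927) + 3562/3703 = -103055222/117*(-1/4927) + 3562/3703 = 103055222/576459 + 3562/3703 = 383666834024/2134627677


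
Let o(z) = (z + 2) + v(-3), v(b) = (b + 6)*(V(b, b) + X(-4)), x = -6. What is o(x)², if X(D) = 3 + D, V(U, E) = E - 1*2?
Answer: 484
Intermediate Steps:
V(U, E) = -2 + E (V(U, E) = E - 2 = -2 + E)
v(b) = (-3 + b)*(6 + b) (v(b) = (b + 6)*((-2 + b) + (3 - 4)) = (6 + b)*((-2 + b) - 1) = (6 + b)*(-3 + b) = (-3 + b)*(6 + b))
o(z) = -16 + z (o(z) = (z + 2) + (-18 + (-3)² + 3*(-3)) = (2 + z) + (-18 + 9 - 9) = (2 + z) - 18 = -16 + z)
o(x)² = (-16 - 6)² = (-22)² = 484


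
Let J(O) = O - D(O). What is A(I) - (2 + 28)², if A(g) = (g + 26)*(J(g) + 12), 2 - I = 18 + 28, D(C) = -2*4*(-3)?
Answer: 108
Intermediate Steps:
D(C) = 24 (D(C) = -8*(-3) = 24)
J(O) = -24 + O (J(O) = O - 1*24 = O - 24 = -24 + O)
I = -44 (I = 2 - (18 + 28) = 2 - 1*46 = 2 - 46 = -44)
A(g) = (-12 + g)*(26 + g) (A(g) = (g + 26)*((-24 + g) + 12) = (26 + g)*(-12 + g) = (-12 + g)*(26 + g))
A(I) - (2 + 28)² = (-312 + (-44)² + 14*(-44)) - (2 + 28)² = (-312 + 1936 - 616) - 1*30² = 1008 - 1*900 = 1008 - 900 = 108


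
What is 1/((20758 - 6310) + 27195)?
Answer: 1/41643 ≈ 2.4014e-5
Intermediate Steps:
1/((20758 - 6310) + 27195) = 1/(14448 + 27195) = 1/41643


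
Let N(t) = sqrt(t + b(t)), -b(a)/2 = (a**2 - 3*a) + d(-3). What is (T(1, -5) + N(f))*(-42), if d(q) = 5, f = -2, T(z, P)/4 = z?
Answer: -168 - 168*I*sqrt(2) ≈ -168.0 - 237.59*I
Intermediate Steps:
T(z, P) = 4*z
b(a) = -10 - 2*a**2 + 6*a (b(a) = -2*((a**2 - 3*a) + 5) = -2*(5 + a**2 - 3*a) = -10 - 2*a**2 + 6*a)
N(t) = sqrt(-10 - 2*t**2 + 7*t) (N(t) = sqrt(t + (-10 - 2*t**2 + 6*t)) = sqrt(-10 - 2*t**2 + 7*t))
(T(1, -5) + N(f))*(-42) = (4*1 + sqrt(-10 - 2*(-2)**2 + 7*(-2)))*(-42) = (4 + sqrt(-10 - 2*4 - 14))*(-42) = (4 + sqrt(-10 - 8 - 14))*(-42) = (4 + sqrt(-32))*(-42) = (4 + 4*I*sqrt(2))*(-42) = -168 - 168*I*sqrt(2)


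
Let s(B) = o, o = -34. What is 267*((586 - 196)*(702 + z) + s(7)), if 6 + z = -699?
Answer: -321468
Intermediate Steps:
s(B) = -34
z = -705 (z = -6 - 699 = -705)
267*((586 - 196)*(702 + z) + s(7)) = 267*((586 - 196)*(702 - 705) - 34) = 267*(390*(-3) - 34) = 267*(-1170 - 34) = 267*(-1204) = -321468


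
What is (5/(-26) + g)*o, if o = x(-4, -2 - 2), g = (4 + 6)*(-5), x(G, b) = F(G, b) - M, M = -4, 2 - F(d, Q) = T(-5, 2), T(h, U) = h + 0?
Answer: -14355/26 ≈ -552.12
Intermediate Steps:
T(h, U) = h
F(d, Q) = 7 (F(d, Q) = 2 - 1*(-5) = 2 + 5 = 7)
x(G, b) = 11 (x(G, b) = 7 - 1*(-4) = 7 + 4 = 11)
g = -50 (g = 10*(-5) = -50)
o = 11
(5/(-26) + g)*o = (5/(-26) - 50)*11 = (5*(-1/26) - 50)*11 = (-5/26 - 50)*11 = -1305/26*11 = -14355/26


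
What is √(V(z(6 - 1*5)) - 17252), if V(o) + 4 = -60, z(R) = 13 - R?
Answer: 6*I*√481 ≈ 131.59*I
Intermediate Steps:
V(o) = -64 (V(o) = -4 - 60 = -64)
√(V(z(6 - 1*5)) - 17252) = √(-64 - 17252) = √(-17316) = 6*I*√481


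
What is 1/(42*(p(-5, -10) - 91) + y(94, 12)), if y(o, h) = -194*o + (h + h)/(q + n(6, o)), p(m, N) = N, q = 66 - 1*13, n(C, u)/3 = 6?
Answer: -71/1595914 ≈ -4.4489e-5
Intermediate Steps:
n(C, u) = 18 (n(C, u) = 3*6 = 18)
q = 53 (q = 66 - 13 = 53)
y(o, h) = -194*o + 2*h/71 (y(o, h) = -194*o + (h + h)/(53 + 18) = -194*o + (2*h)/71 = -194*o + (2*h)*(1/71) = -194*o + 2*h/71)
1/(42*(p(-5, -10) - 91) + y(94, 12)) = 1/(42*(-10 - 91) + (-194*94 + (2/71)*12)) = 1/(42*(-101) + (-18236 + 24/71)) = 1/(-4242 - 1294732/71) = 1/(-1595914/71) = -71/1595914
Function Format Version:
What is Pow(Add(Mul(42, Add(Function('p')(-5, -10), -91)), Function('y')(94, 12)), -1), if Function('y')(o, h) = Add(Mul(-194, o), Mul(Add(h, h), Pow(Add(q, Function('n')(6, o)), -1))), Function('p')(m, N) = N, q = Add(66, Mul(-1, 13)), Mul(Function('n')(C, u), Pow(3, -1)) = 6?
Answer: Rational(-71, 1595914) ≈ -4.4489e-5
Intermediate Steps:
Function('n')(C, u) = 18 (Function('n')(C, u) = Mul(3, 6) = 18)
q = 53 (q = Add(66, -13) = 53)
Function('y')(o, h) = Add(Mul(-194, o), Mul(Rational(2, 71), h)) (Function('y')(o, h) = Add(Mul(-194, o), Mul(Add(h, h), Pow(Add(53, 18), -1))) = Add(Mul(-194, o), Mul(Mul(2, h), Pow(71, -1))) = Add(Mul(-194, o), Mul(Mul(2, h), Rational(1, 71))) = Add(Mul(-194, o), Mul(Rational(2, 71), h)))
Pow(Add(Mul(42, Add(Function('p')(-5, -10), -91)), Function('y')(94, 12)), -1) = Pow(Add(Mul(42, Add(-10, -91)), Add(Mul(-194, 94), Mul(Rational(2, 71), 12))), -1) = Pow(Add(Mul(42, -101), Add(-18236, Rational(24, 71))), -1) = Pow(Add(-4242, Rational(-1294732, 71)), -1) = Pow(Rational(-1595914, 71), -1) = Rational(-71, 1595914)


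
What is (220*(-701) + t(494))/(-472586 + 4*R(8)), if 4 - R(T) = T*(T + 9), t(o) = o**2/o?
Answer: 76863/236557 ≈ 0.32492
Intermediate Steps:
t(o) = o
R(T) = 4 - T*(9 + T) (R(T) = 4 - T*(T + 9) = 4 - T*(9 + T))
(220*(-701) + t(494))/(-472586 + 4*R(8)) = (220*(-701) + 494)/(-472586 + 4*(4 - 1*8**2 - 9*8)) = (-154220 + 494)/(-472586 + 4*(4 - 1*64 - 72)) = -153726/(-472586 + 4*(4 - 64 - 72)) = -153726/(-472586 + 4*(-132)) = -153726/(-472586 - 528) = -153726/(-473114) = -153726*(-1/473114) = 76863/236557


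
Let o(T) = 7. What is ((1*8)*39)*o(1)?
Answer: 2184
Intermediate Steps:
((1*8)*39)*o(1) = ((1*8)*39)*7 = (8*39)*7 = 312*7 = 2184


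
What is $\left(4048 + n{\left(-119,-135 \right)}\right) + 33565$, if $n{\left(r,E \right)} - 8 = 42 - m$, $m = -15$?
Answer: $37678$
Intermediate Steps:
$n{\left(r,E \right)} = 65$ ($n{\left(r,E \right)} = 8 + \left(42 - -15\right) = 8 + \left(42 + 15\right) = 8 + 57 = 65$)
$\left(4048 + n{\left(-119,-135 \right)}\right) + 33565 = \left(4048 + 65\right) + 33565 = 4113 + 33565 = 37678$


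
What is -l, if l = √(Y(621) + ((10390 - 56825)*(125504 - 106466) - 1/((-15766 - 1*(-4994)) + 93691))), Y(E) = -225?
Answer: -I*√6078200118228575474/82919 ≈ -29733.0*I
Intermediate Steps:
l = I*√6078200118228575474/82919 (l = √(-225 + ((10390 - 56825)*(125504 - 106466) - 1/((-15766 - 1*(-4994)) + 93691))) = √(-225 + (-46435*19038 - 1/((-15766 + 4994) + 93691))) = √(-225 + (-884029530 - 1/(-10772 + 93691))) = √(-225 + (-884029530 - 1/82919)) = √(-225 - 73302844598071/82919) = √(-73302863254846/82919) = I*√6078200118228575474/82919 ≈ 29733.0*I)
-l = -I*√6078200118228575474/82919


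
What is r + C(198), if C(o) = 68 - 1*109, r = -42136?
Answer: -42177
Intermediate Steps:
C(o) = -41 (C(o) = 68 - 109 = -41)
r + C(198) = -42136 - 41 = -42177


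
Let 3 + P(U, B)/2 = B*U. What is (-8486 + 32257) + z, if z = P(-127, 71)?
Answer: 5731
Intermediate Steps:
P(U, B) = -6 + 2*B*U (P(U, B) = -6 + 2*(B*U) = -6 + 2*B*U)
z = -18040 (z = -6 + 2*71*(-127) = -6 - 18034 = -18040)
(-8486 + 32257) + z = (-8486 + 32257) - 18040 = 23771 - 18040 = 5731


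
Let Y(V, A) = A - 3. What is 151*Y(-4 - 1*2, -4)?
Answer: -1057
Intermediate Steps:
Y(V, A) = -3 + A
151*Y(-4 - 1*2, -4) = 151*(-3 - 4) = 151*(-7) = -1057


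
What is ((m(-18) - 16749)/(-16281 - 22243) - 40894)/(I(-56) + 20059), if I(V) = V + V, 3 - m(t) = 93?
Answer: -1575383617/768438228 ≈ -2.0501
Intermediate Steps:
m(t) = -90 (m(t) = 3 - 1*93 = 3 - 93 = -90)
I(V) = 2*V
((m(-18) - 16749)/(-16281 - 22243) - 40894)/(I(-56) + 20059) = ((-90 - 16749)/(-16281 - 22243) - 40894)/(2*(-56) + 20059) = (-16839/(-38524) - 40894)/(-112 + 20059) = (-16839*(-1/38524) - 40894)/19947 = (16839/38524 - 40894)*(1/19947) = -1575383617/38524*1/19947 = -1575383617/768438228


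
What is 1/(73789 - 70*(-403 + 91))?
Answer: 1/95629 ≈ 1.0457e-5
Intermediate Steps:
1/(73789 - 70*(-403 + 91)) = 1/(73789 - 70*(-312)) = 1/(73789 + 21840) = 1/95629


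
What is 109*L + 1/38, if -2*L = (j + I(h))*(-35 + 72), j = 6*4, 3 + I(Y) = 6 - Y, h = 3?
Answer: -1839047/38 ≈ -48396.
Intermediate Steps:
I(Y) = 3 - Y (I(Y) = -3 + (6 - Y) = 3 - Y)
j = 24
L = -444 (L = -(24 + (3 - 1*3))*(-35 + 72)/2 = -(24 + (3 - 3))*37/2 = -(24 + 0)*37/2 = -12*37 = -½*888 = -444)
109*L + 1/38 = 109*(-444) + 1/38 = -48396 + 1/38 = -1839047/38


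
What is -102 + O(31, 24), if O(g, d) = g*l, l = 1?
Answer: -71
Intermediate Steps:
O(g, d) = g (O(g, d) = g*1 = g)
-102 + O(31, 24) = -102 + 31 = -71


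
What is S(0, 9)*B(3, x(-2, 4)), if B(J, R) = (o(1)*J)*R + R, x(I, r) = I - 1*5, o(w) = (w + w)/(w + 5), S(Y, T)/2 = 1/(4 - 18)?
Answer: 2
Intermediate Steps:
S(Y, T) = -⅐ (S(Y, T) = 2/(4 - 18) = 2/(-14) = 2*(-1/14) = -⅐)
o(w) = 2*w/(5 + w) (o(w) = (2*w)/(5 + w) = 2*w/(5 + w))
x(I, r) = -5 + I (x(I, r) = I - 5 = -5 + I)
B(J, R) = R + J*R/3 (B(J, R) = ((2*1/(5 + 1))*J)*R + R = ((2*1/6)*J)*R + R = ((2*1*(⅙))*J)*R + R = (J/3)*R + R = J*R/3 + R = R + J*R/3)
S(0, 9)*B(3, x(-2, 4)) = -(-5 - 2)*(3 + 3)/21 = -(-7)*6/21 = -⅐*(-14) = 2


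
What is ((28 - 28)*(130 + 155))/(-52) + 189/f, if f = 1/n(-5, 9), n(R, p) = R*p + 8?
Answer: -6993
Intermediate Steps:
n(R, p) = 8 + R*p
f = -1/37 (f = 1/(8 - 5*9) = 1/(8 - 45) = 1/(-37) = -1/37 ≈ -0.027027)
((28 - 28)*(130 + 155))/(-52) + 189/f = ((28 - 28)*(130 + 155))/(-52) + 189/(-1/37) = (0*285)*(-1/52) + 189*(-37) = 0*(-1/52) - 6993 = 0 - 6993 = -6993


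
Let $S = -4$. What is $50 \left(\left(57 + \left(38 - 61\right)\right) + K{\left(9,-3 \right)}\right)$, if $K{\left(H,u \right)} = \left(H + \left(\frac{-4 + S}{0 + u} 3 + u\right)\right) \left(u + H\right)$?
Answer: $5900$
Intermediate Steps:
$K{\left(H,u \right)} = \left(H + u\right) \left(H + u - \frac{24}{u}\right)$ ($K{\left(H,u \right)} = \left(H + \left(\frac{-4 - 4}{0 + u} 3 + u\right)\right) \left(u + H\right) = \left(H + \left(- \frac{8}{u} 3 + u\right)\right) \left(H + u\right) = \left(H + \left(- \frac{24}{u} + u\right)\right) \left(H + u\right) = \left(H + \left(u - \frac{24}{u}\right)\right) \left(H + u\right) = \left(H + u - \frac{24}{u}\right) \left(H + u\right) = \left(H + u\right) \left(H + u - \frac{24}{u}\right)$)
$50 \left(\left(57 + \left(38 - 61\right)\right) + K{\left(9,-3 \right)}\right) = 50 \left(\left(57 + \left(38 - 61\right)\right) + \left(-24 + 9^{2} + \left(-3\right)^{2} - \frac{216}{-3} + 2 \cdot 9 \left(-3\right)\right)\right) = 50 \left(\left(57 + \left(38 - 61\right)\right) - \left(-12 - 72\right)\right) = 50 \left(\left(57 - 23\right) + \left(-24 + 81 + 9 + 72 - 54\right)\right) = 50 \left(34 + 84\right) = 50 \cdot 118 = 5900$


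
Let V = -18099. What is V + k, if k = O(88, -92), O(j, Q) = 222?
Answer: -17877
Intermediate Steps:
k = 222
V + k = -18099 + 222 = -17877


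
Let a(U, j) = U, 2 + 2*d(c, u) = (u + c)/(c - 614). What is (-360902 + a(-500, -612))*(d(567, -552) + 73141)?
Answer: -1242345576645/47 ≈ -2.6433e+10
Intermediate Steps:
d(c, u) = -1 + (c + u)/(2*(-614 + c)) (d(c, u) = -1 + ((u + c)/(c - 614))/2 = -1 + ((c + u)/(-614 + c))/2 = -1 + (c + u)/(2*(-614 + c)))
(-360902 + a(-500, -612))*(d(567, -552) + 73141) = (-360902 - 500)*((1228 - 552 - 1*567)/(2*(-614 + 567)) + 73141) = -361402*((½)*(1228 - 552 - 567)/(-47) + 73141) = -361402*((½)*(-1/47)*109 + 73141) = -361402*(-109/94 + 73141) = -361402*6875145/94 = -1242345576645/47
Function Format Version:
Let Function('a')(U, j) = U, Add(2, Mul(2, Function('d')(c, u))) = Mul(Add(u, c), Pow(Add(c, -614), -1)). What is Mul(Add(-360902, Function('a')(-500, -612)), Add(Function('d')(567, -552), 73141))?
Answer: Rational(-1242345576645, 47) ≈ -2.6433e+10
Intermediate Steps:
Function('d')(c, u) = Add(-1, Mul(Rational(1, 2), Pow(Add(-614, c), -1), Add(c, u))) (Function('d')(c, u) = Add(-1, Mul(Rational(1, 2), Mul(Add(u, c), Pow(Add(c, -614), -1)))) = Add(-1, Mul(Rational(1, 2), Mul(Add(c, u), Pow(Add(-614, c), -1)))) = Add(-1, Mul(Rational(1, 2), Mul(Pow(Add(-614, c), -1), Add(c, u)))) = Add(-1, Mul(Rational(1, 2), Pow(Add(-614, c), -1), Add(c, u))))
Mul(Add(-360902, Function('a')(-500, -612)), Add(Function('d')(567, -552), 73141)) = Mul(Add(-360902, -500), Add(Mul(Rational(1, 2), Pow(Add(-614, 567), -1), Add(1228, -552, Mul(-1, 567))), 73141)) = Mul(-361402, Add(Mul(Rational(1, 2), Pow(-47, -1), Add(1228, -552, -567)), 73141)) = Mul(-361402, Add(Mul(Rational(1, 2), Rational(-1, 47), 109), 73141)) = Mul(-361402, Add(Rational(-109, 94), 73141)) = Mul(-361402, Rational(6875145, 94)) = Rational(-1242345576645, 47)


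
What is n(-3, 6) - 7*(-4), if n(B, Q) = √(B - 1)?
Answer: 28 + 2*I ≈ 28.0 + 2.0*I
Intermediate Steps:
n(B, Q) = √(-1 + B)
n(-3, 6) - 7*(-4) = √(-1 - 3) - 7*(-4) = √(-4) + 28 = 2*I + 28 = 28 + 2*I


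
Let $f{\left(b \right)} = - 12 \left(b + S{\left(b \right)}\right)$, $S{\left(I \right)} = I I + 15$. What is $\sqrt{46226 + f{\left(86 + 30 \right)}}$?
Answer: $i \sqrt{116818} \approx 341.79 i$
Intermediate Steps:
$S{\left(I \right)} = 15 + I^{2}$ ($S{\left(I \right)} = I^{2} + 15 = 15 + I^{2}$)
$f{\left(b \right)} = -180 - 12 b - 12 b^{2}$ ($f{\left(b \right)} = - 12 \left(b + \left(15 + b^{2}\right)\right) = - 12 \left(15 + b + b^{2}\right) = -180 - 12 b - 12 b^{2}$)
$\sqrt{46226 + f{\left(86 + 30 \right)}} = \sqrt{46226 - \left(180 + 12 \left(86 + 30\right)^{2} + 12 \left(86 + 30\right)\right)} = \sqrt{46226 - \left(1572 + 161472\right)} = \sqrt{46226 - 163044} = \sqrt{-116818} = i \sqrt{116818}$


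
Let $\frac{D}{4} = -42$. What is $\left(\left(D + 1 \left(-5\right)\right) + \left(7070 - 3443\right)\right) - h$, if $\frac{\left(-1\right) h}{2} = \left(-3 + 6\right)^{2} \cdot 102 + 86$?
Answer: $5462$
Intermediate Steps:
$D = -168$ ($D = 4 \left(-42\right) = -168$)
$h = -2008$ ($h = - 2 \left(\left(-3 + 6\right)^{2} \cdot 102 + 86\right) = - 2 \left(3^{2} \cdot 102 + 86\right) = - 2 \left(9 \cdot 102 + 86\right) = - 2 \left(918 + 86\right) = \left(-2\right) 1004 = -2008$)
$\left(\left(D + 1 \left(-5\right)\right) + \left(7070 - 3443\right)\right) - h = \left(\left(-168 + 1 \left(-5\right)\right) + \left(7070 - 3443\right)\right) - -2008 = \left(\left(-168 - 5\right) + \left(7070 - 3443\right)\right) + 2008 = \left(-173 + 3627\right) + 2008 = 3454 + 2008 = 5462$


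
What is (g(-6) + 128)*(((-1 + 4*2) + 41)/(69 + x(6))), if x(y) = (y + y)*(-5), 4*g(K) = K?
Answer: 2024/3 ≈ 674.67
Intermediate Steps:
g(K) = K/4
x(y) = -10*y (x(y) = (2*y)*(-5) = -10*y)
(g(-6) + 128)*(((-1 + 4*2) + 41)/(69 + x(6))) = ((1/4)*(-6) + 128)*(((-1 + 4*2) + 41)/(69 - 10*6)) = (-3/2 + 128)*(((-1 + 8) + 41)/(69 - 60)) = 253*((7 + 41)/9)/2 = 253*(48*(1/9))/2 = (253/2)*(16/3) = 2024/3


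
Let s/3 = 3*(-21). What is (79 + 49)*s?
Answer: -24192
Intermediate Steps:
s = -189 (s = 3*(3*(-21)) = 3*(-63) = -189)
(79 + 49)*s = (79 + 49)*(-189) = 128*(-189) = -24192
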